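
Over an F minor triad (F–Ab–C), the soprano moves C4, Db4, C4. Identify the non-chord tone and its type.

Db4 is a neighbor tone.

The harmony at that moment is F minor triad (F, Ab, C); Db4 is not a chord tone.
It is approached by step up from C4 and left by step down to C4.
Step away and step back to the same note — a neighbor tone (upper neighbor).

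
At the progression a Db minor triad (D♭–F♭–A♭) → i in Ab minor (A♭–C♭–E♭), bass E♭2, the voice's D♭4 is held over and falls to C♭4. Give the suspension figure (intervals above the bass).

At the second chord the bass is E♭2. The suspended D♭4 lies a seventh above the bass; after resolving down by step to C♭4, the interval above the bass becomes a sixth.
Suspension figures are named by those two intervals: 7–6.

7–6 suspension.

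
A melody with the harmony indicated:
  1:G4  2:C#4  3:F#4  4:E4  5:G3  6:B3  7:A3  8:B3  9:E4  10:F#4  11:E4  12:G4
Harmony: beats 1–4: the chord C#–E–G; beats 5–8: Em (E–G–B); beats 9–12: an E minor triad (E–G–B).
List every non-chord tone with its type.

The harmony at that moment is C# diminished triad (C#, E, G); F#4 is not a chord tone.
It is approached by leap up from C#4 and left by step down to E4.
Leap in, step out — an appoggiatura.
The harmony at that moment is E minor triad (E, G, B); A3 is not a chord tone.
It is approached by step down from B3 and left by step up to B3.
Step away and step back to the same note — a neighbor tone (lower neighbor).
The harmony at that moment is E minor triad (E, G, B); F#4 is not a chord tone.
It is approached by step up from E4 and left by step down to E4.
Step away and step back to the same note — a neighbor tone (upper neighbor).

F#4 (beat 3) — appoggiatura; A3 (beat 7) — neighbor tone; F#4 (beat 10) — neighbor tone.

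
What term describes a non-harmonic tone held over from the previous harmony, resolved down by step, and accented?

Suspension.

Approach: by preparation — the pitch is first a chord tone, then held (tied or repeated) while the harmony changes under it. Departure: down by step. Metric position: strong.
A prepared dissonance that resolves downward by step — a suspension. (The same figure resolving upward would be a retardation.)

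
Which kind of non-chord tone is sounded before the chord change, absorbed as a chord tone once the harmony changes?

Approach: ahead of the chord change (typically by step), so it is dissonant against the current harmony. Departure: none — the same pitch is restated or held and is a chord tone of the new harmony.
Dissonant first, consonant once the harmony catches up: the note simply arrives early — an anticipation. (The reverse timing, consonant first and dissonant after the change, would be a suspension or retardation.)

Anticipation.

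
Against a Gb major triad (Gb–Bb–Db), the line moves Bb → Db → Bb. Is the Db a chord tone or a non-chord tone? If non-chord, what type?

Chord tone (the fifth of Gb major triad).

Gb major triad contains Gb, Bb, Db; Db is the fifth, so it is a chord tone.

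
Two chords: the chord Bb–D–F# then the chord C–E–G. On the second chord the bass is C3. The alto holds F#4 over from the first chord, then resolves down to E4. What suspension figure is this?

4–3 suspension.

At the second chord the bass is C3. The suspended F#4 lies a fourth above the bass; after resolving down by step to E4, the interval above the bass becomes a third.
Suspension figures are named by those two intervals: 4–3.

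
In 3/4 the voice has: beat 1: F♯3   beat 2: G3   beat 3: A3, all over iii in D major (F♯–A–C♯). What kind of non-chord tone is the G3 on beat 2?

The harmony at that moment is F♯ minor triad (F♯, A, C♯); G3 is not a chord tone.
It is approached by step up from F♯3 and left by step up to A3.
Step in, step out in the same direction — a passing tone.

Passing tone.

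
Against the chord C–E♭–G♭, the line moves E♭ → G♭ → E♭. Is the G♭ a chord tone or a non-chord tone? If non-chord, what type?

C diminished triad contains C, E♭, G♭; G♭ is the fifth, so it is a chord tone.

Chord tone (the fifth of C diminished triad).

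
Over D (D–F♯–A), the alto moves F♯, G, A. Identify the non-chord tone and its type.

G is a passing tone.

The harmony at that moment is D major triad (D, F♯, A); G is not a chord tone.
It is approached by step up from F♯ and left by step up to A.
Step in, step out in the same direction — a passing tone.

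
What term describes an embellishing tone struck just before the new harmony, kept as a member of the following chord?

Anticipation.

Approach: ahead of the chord change (typically by step), so it is dissonant against the current harmony. Departure: none — the same pitch is restated or held and is a chord tone of the new harmony.
Dissonant first, consonant once the harmony catches up: the note simply arrives early — an anticipation. (The reverse timing, consonant first and dissonant after the change, would be a suspension or retardation.)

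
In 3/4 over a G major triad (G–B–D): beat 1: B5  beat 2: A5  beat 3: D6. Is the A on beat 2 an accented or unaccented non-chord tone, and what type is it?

Unaccented escape tone.

The harmony at that moment is G major triad (G, B, D); A5 is not a chord tone.
It is approached by step down from B5 and left by leap up to D6.
Step in, leap out — an escape tone.
It falls on a weak beat, so it is unaccented.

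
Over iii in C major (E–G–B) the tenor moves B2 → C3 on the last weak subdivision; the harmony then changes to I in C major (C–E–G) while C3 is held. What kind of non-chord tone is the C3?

The harmony at that moment is E minor triad (E, G, B); C3 is not a chord tone.
It is approached by step up from B2 and then sustained as the same pitch into the next harmony.
Arriving early and becoming a chord tone when the harmony changes — an anticipation.

C3 is an anticipation.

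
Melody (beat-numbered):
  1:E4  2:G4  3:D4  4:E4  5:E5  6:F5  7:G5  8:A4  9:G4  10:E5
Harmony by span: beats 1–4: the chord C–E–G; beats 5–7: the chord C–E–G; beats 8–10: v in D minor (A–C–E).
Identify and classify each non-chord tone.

D4 (beat 3) — appoggiatura; F5 (beat 6) — passing tone; G4 (beat 9) — escape tone.

The harmony at that moment is C major triad (C, E, G); D4 is not a chord tone.
It is approached by leap down from G4 and left by step up to E4.
Leap in, step out — an appoggiatura.
The harmony at that moment is C major triad (C, E, G); F5 is not a chord tone.
It is approached by step up from E5 and left by step up to G5.
Step in, step out in the same direction — a passing tone.
The harmony at that moment is A minor triad (A, C, E); G4 is not a chord tone.
It is approached by step down from A4 and left by leap up to E5.
Step in, leap out — an escape tone.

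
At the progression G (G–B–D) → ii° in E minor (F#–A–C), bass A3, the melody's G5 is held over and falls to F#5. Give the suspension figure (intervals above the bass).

7–6 suspension.

At the second chord the bass is A3. The suspended G5 lies a seventh above the bass; after resolving down by step to F#5, the interval above the bass becomes a sixth.
Suspension figures are named by those two intervals: 7–6.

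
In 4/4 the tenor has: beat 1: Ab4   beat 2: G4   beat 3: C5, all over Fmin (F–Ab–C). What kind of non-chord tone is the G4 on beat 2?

Escape tone.

The harmony at that moment is F minor triad (F, Ab, C); G4 is not a chord tone.
It is approached by step down from Ab4 and left by leap up to C5.
Step in, leap out, on a weak beat — an escape tone.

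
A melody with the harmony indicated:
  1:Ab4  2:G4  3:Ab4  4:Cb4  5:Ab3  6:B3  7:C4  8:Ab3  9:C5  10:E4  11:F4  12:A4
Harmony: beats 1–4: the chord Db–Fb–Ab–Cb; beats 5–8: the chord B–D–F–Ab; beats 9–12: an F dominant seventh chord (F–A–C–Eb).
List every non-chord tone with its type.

G4 (beat 2) — neighbor tone; C4 (beat 7) — escape tone; E4 (beat 10) — appoggiatura.

The harmony at that moment is Db minor seventh chord (Db, Fb, Ab, Cb); G4 is not a chord tone.
It is approached by step down from Ab4 and left by step up to Ab4.
Step away and step back to the same note — a neighbor tone (lower neighbor).
The harmony at that moment is B diminished seventh chord (B, D, F, Ab); C4 is not a chord tone.
It is approached by step up from B3 and left by leap down to Ab3.
Step in, leap out — an escape tone.
The harmony at that moment is F dominant seventh chord (F, A, C, Eb); E4 is not a chord tone.
It is approached by leap down from C5 and left by step up to F4.
Leap in, step out — an appoggiatura.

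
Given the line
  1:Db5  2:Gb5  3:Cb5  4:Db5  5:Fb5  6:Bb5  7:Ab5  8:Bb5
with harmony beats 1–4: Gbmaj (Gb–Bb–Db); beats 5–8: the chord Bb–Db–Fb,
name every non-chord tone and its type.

The harmony at that moment is Gb major triad (Gb, Bb, Db); Cb5 is not a chord tone.
It is approached by leap down from Gb5 and left by step up to Db5.
Leap in, step out — an appoggiatura.
The harmony at that moment is Bb diminished triad (Bb, Db, Fb); Ab5 is not a chord tone.
It is approached by step down from Bb5 and left by step up to Bb5.
Step away and step back to the same note — a neighbor tone (lower neighbor).

Cb5 (beat 3) — appoggiatura; Ab5 (beat 7) — neighbor tone.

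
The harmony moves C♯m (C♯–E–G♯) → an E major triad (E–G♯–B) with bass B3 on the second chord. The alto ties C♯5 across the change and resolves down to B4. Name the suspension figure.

At the second chord the bass is B3. The suspended C♯5 lies a ninth above the bass; after resolving down by step to B4, the interval above the bass becomes an octave.
Suspension figures are named by those two intervals: 9–8.

9–8 suspension.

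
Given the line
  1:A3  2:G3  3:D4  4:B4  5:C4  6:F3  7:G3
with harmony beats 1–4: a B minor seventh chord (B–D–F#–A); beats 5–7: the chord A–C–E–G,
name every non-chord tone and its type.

G3 (beat 2) — escape tone; F3 (beat 6) — appoggiatura.

The harmony at that moment is B minor seventh chord (B, D, F#, A); G3 is not a chord tone.
It is approached by step down from A3 and left by leap up to D4.
Step in, leap out — an escape tone.
The harmony at that moment is A minor seventh chord (A, C, E, G); F3 is not a chord tone.
It is approached by leap down from C4 and left by step up to G3.
Leap in, step out — an appoggiatura.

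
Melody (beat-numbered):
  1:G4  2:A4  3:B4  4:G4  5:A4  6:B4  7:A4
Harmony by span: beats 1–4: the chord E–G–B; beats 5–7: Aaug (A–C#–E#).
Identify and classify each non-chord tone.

The harmony at that moment is E minor triad (E, G, B); A4 is not a chord tone.
It is approached by step up from G4 and left by step up to B4.
Step in, step out in the same direction — a passing tone.
The harmony at that moment is A augmented triad (A, C#, E#); B4 is not a chord tone.
It is approached by step up from A4 and left by step down to A4.
Step away and step back to the same note — a neighbor tone (upper neighbor).

A4 (beat 2) — passing tone; B4 (beat 6) — neighbor tone.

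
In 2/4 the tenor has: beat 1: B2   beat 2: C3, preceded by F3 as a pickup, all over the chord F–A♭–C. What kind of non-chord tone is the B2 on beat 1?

The harmony at that moment is F minor triad (F, A♭, C); B2 is not a chord tone.
It is approached by leap down from F3 and left by step up to C3.
Leap in, step out, metrically accented — an appoggiatura.

Appoggiatura.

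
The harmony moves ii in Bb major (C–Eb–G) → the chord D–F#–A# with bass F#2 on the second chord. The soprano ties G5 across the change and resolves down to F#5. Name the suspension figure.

9–8 suspension.

At the second chord the bass is F#2. The suspended G5 lies a ninth above the bass; after resolving down by step to F#5, the interval above the bass becomes an octave.
Suspension figures are named by those two intervals: 9–8.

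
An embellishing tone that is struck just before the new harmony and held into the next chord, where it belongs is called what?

Anticipation.

Approach: ahead of the chord change (typically by step), so it is dissonant against the current harmony. Departure: none — the same pitch is restated or held and is a chord tone of the new harmony.
Dissonant first, consonant once the harmony catches up: the note simply arrives early — an anticipation. (The reverse timing, consonant first and dissonant after the change, would be a suspension or retardation.)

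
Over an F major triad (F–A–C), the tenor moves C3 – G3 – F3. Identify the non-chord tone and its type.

G3 is an appoggiatura.

The harmony at that moment is F major triad (F, A, C); G3 is not a chord tone.
It is approached by leap up from C3 and left by step down to F3.
Leap in, step out — an appoggiatura.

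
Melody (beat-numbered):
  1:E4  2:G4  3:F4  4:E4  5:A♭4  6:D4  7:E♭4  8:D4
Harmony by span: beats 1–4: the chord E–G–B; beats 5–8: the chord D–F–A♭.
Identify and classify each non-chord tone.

The harmony at that moment is E minor triad (E, G, B); F4 is not a chord tone.
It is approached by step down from G4 and left by step down to E4.
Step in, step out in the same direction — a passing tone.
The harmony at that moment is D diminished triad (D, F, A♭); E♭4 is not a chord tone.
It is approached by step up from D4 and left by step down to D4.
Step away and step back to the same note — a neighbor tone (upper neighbor).

F4 (beat 3) — passing tone; E♭4 (beat 7) — neighbor tone.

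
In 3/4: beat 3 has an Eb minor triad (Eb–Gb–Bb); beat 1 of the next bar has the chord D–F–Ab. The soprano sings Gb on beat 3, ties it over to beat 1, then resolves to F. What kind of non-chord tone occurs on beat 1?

The harmony at that moment is D diminished triad (D, F, Ab); Gb is not a chord tone.
It is held over (the same pitch as the preceding Gb) and left by step down to F.
Held over from the previous chord and resolving down by step — a suspension.

Suspension.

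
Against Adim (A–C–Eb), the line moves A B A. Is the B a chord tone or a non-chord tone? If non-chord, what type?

The harmony at that moment is A diminished triad (A, C, Eb); B is not a chord tone.
It is approached by step up from A and left by step down to A.
Step away and step back to the same note — a neighbor tone (upper neighbor).

Non-chord tone — a neighbor tone.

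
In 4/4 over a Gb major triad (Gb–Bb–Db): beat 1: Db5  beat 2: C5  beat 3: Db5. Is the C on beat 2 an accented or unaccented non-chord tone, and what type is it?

Unaccented neighbor tone.

The harmony at that moment is Gb major triad (Gb, Bb, Db); C5 is not a chord tone.
It is approached by step down from Db5 and left by step up to Db5.
Step away and step back to the same note — a neighbor tone (lower neighbor).
It falls on a weak beat, so it is unaccented.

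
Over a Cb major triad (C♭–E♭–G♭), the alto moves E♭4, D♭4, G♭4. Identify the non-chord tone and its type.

D♭4 is an escape tone.

The harmony at that moment is C♭ major triad (C♭, E♭, G♭); D♭4 is not a chord tone.
It is approached by step down from E♭4 and left by leap up to G♭4.
Step in, leap out — an escape tone.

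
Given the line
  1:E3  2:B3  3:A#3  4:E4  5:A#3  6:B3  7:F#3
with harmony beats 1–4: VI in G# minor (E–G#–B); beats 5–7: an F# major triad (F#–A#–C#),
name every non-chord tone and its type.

A#3 (beat 3) — escape tone; B3 (beat 6) — escape tone.

The harmony at that moment is E major triad (E, G#, B); A#3 is not a chord tone.
It is approached by step down from B3 and left by leap up to E4.
Step in, leap out — an escape tone.
The harmony at that moment is F# major triad (F#, A#, C#); B3 is not a chord tone.
It is approached by step up from A#3 and left by leap down to F#3.
Step in, leap out — an escape tone.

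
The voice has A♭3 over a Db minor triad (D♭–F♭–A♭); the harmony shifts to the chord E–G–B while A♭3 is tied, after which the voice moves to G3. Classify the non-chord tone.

A♭3 is a suspension.

The harmony at that moment is E minor triad (E, G, B); A♭3 is not a chord tone.
It is held over (the same pitch as the preceding A♭3) and left by step down to G3.
Held over from the previous chord and resolving down by step — a suspension.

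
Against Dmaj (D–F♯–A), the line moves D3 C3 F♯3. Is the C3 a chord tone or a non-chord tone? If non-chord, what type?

The harmony at that moment is D major triad (D, F♯, A); C3 is not a chord tone.
It is approached by step down from D3 and left by leap up to F♯3.
Step in, leap out — an escape tone.

Non-chord tone — an escape tone.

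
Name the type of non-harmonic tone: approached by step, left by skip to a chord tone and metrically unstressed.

Escape tone.

Approach: by step. Departure: by leap. Metric position: weak.
Step in, leap out, from a weak position — an escape tone (échappée). (It is the mirror image of the appoggiatura, which leaps in and steps out on a strong beat.)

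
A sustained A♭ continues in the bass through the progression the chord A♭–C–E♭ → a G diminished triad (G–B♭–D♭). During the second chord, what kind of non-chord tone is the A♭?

The harmony at that moment is G diminished triad (G, B♭, D♭); A♭ is not a chord tone.
It is held over (the same pitch as the preceding A♭) and then sustained as the same pitch into the next harmony.
Sustained through a change of harmony — a pedal tone.

Pedal tone (pedal point).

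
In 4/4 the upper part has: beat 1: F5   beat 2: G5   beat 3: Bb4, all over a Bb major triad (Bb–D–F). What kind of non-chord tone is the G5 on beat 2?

The harmony at that moment is Bb major triad (Bb, D, F); G5 is not a chord tone.
It is approached by step up from F5 and left by leap down to Bb4.
Step in, leap out, on a weak beat — an escape tone.

Escape tone.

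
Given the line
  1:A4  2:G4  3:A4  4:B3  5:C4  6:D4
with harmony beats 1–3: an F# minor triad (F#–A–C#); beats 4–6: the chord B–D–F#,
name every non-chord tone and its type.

The harmony at that moment is F# minor triad (F#, A, C#); G4 is not a chord tone.
It is approached by step down from A4 and left by step up to A4.
Step away and step back to the same note — a neighbor tone (lower neighbor).
The harmony at that moment is B minor triad (B, D, F#); C4 is not a chord tone.
It is approached by step up from B3 and left by step up to D4.
Step in, step out in the same direction — a passing tone.

G4 (beat 2) — neighbor tone; C4 (beat 5) — passing tone.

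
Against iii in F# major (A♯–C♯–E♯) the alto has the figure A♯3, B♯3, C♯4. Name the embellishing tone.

The harmony at that moment is A♯ minor triad (A♯, C♯, E♯); B♯3 is not a chord tone.
It is approached by step up from A♯3 and left by step up to C♯4.
Step in, step out in the same direction — a passing tone.

B♯3 is a passing tone.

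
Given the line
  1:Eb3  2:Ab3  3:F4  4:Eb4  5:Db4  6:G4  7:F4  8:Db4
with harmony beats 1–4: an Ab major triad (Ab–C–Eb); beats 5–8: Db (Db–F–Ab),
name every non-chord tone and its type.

The harmony at that moment is Ab major triad (Ab, C, Eb); F4 is not a chord tone.
It is approached by leap up from Ab3 and left by step down to Eb4.
Leap in, step out — an appoggiatura.
The harmony at that moment is Db major triad (Db, F, Ab); G4 is not a chord tone.
It is approached by leap up from Db4 and left by step down to F4.
Leap in, step out — an appoggiatura.

F4 (beat 3) — appoggiatura; G4 (beat 6) — appoggiatura.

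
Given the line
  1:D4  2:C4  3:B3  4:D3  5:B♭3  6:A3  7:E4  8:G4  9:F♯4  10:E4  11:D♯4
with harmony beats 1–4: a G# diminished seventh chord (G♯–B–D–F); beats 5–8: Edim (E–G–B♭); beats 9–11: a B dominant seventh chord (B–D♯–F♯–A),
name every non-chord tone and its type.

C4 (beat 2) — passing tone; A3 (beat 6) — escape tone; E4 (beat 10) — passing tone.

The harmony at that moment is G♯ diminished seventh chord (G♯, B, D, F); C4 is not a chord tone.
It is approached by step down from D4 and left by step down to B3.
Step in, step out in the same direction — a passing tone.
The harmony at that moment is E diminished triad (E, G, B♭); A3 is not a chord tone.
It is approached by step down from B♭3 and left by leap up to E4.
Step in, leap out — an escape tone.
The harmony at that moment is B dominant seventh chord (B, D♯, F♯, A); E4 is not a chord tone.
It is approached by step down from F♯4 and left by step down to D♯4.
Step in, step out in the same direction — a passing tone.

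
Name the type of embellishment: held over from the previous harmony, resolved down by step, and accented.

Approach: by preparation — the pitch is first a chord tone, then held (tied or repeated) while the harmony changes under it. Departure: down by step. Metric position: strong.
A prepared dissonance that resolves downward by step — a suspension. (The same figure resolving upward would be a retardation.)

Suspension.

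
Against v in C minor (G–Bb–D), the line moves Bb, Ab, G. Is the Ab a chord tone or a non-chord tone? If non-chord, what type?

The harmony at that moment is G minor triad (G, Bb, D); Ab is not a chord tone.
It is approached by step down from Bb and left by step down to G.
Step in, step out in the same direction — a passing tone.

Non-chord tone — a passing tone.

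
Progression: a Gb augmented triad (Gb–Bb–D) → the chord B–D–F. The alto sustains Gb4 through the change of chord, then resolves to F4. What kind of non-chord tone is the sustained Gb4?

Gb4 is a suspension.

The harmony at that moment is B diminished triad (B, D, F); Gb4 is not a chord tone.
It is held over (the same pitch as the preceding Gb4) and left by step down to F4.
Held over from the previous chord and resolving down by step — a suspension.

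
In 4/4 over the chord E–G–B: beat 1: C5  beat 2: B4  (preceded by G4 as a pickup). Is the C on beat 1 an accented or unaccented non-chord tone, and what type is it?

Accented appoggiatura.

The harmony at that moment is E minor triad (E, G, B); C5 is not a chord tone.
It is approached by leap up from G4 and left by step down to B4.
Leap in, step out — an appoggiatura.
It falls on the downbeat, so it is accented.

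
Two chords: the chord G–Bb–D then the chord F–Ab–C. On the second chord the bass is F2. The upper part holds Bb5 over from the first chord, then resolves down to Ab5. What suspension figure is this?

4–3 suspension.

At the second chord the bass is F2. The suspended Bb5 lies a fourth above the bass; after resolving down by step to Ab5, the interval above the bass becomes a third.
Suspension figures are named by those two intervals: 4–3.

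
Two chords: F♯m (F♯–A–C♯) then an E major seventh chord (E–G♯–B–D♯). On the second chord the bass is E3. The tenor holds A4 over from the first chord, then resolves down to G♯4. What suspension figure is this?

4–3 suspension.

At the second chord the bass is E3. The suspended A4 lies a fourth above the bass; after resolving down by step to G♯4, the interval above the bass becomes a third.
Suspension figures are named by those two intervals: 4–3.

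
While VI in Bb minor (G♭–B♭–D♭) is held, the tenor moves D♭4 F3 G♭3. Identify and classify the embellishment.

F3 is an appoggiatura.

The harmony at that moment is G♭ major triad (G♭, B♭, D♭); F3 is not a chord tone.
It is approached by leap down from D♭4 and left by step up to G♭3.
Leap in, step out — an appoggiatura.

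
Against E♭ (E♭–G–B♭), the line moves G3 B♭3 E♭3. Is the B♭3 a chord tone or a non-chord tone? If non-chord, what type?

Eb major triad contains E♭, G, B♭; B♭ is the fifth, so it is a chord tone.

Chord tone (the fifth of Eb major triad).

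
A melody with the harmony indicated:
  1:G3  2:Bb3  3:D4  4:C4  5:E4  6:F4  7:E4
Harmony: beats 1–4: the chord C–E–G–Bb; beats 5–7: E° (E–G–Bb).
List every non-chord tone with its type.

D4 (beat 3) — appoggiatura; F4 (beat 6) — neighbor tone.

The harmony at that moment is C dominant seventh chord (C, E, G, Bb); D4 is not a chord tone.
It is approached by leap up from Bb3 and left by step down to C4.
Leap in, step out — an appoggiatura.
The harmony at that moment is E diminished triad (E, G, Bb); F4 is not a chord tone.
It is approached by step up from E4 and left by step down to E4.
Step away and step back to the same note — a neighbor tone (upper neighbor).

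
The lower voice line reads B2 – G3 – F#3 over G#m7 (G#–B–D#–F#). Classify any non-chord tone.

The harmony at that moment is G# minor seventh chord (G#, B, D#, F#); G3 is not a chord tone.
It is approached by leap up from B2 and left by step down to F#3.
Leap in, step out — an appoggiatura.

G3 is an appoggiatura.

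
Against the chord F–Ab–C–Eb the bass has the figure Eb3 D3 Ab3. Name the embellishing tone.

The harmony at that moment is F minor seventh chord (F, Ab, C, Eb); D3 is not a chord tone.
It is approached by step down from Eb3 and left by leap up to Ab3.
Step in, leap out — an escape tone.

D3 is an escape tone.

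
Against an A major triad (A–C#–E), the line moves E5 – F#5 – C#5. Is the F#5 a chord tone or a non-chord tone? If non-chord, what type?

Non-chord tone — an escape tone.

The harmony at that moment is A major triad (A, C#, E); F#5 is not a chord tone.
It is approached by step up from E5 and left by leap down to C#5.
Step in, leap out — an escape tone.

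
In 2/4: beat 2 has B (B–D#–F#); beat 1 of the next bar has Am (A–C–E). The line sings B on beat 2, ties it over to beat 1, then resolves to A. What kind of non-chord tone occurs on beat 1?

The harmony at that moment is A minor triad (A, C, E); B is not a chord tone.
It is held over (the same pitch as the preceding B) and left by step down to A.
Held over from the previous chord and resolving down by step — a suspension.

Suspension.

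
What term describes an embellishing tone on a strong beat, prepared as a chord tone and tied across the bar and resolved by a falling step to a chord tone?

Approach: by preparation — the pitch is first a chord tone, then held (tied or repeated) while the harmony changes under it. Departure: down by step. Metric position: strong.
A prepared dissonance that resolves downward by step — a suspension. (The same figure resolving upward would be a retardation.)

Suspension.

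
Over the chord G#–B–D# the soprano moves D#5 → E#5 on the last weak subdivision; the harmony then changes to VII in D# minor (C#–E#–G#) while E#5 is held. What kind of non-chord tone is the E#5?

E#5 is an anticipation.

The harmony at that moment is G# minor triad (G#, B, D#); E#5 is not a chord tone.
It is approached by step up from D#5 and then sustained as the same pitch into the next harmony.
Arriving early and becoming a chord tone when the harmony changes — an anticipation.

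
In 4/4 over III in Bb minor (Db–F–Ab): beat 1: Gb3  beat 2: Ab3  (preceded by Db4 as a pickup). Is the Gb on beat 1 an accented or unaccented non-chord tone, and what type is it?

Accented appoggiatura.

The harmony at that moment is Db major triad (Db, F, Ab); Gb3 is not a chord tone.
It is approached by leap down from Db4 and left by step up to Ab3.
Leap in, step out — an appoggiatura.
It falls on the downbeat, so it is accented.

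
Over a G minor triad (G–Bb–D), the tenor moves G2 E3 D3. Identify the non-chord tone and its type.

E3 is an appoggiatura.

The harmony at that moment is G minor triad (G, Bb, D); E3 is not a chord tone.
It is approached by leap up from G2 and left by step down to D3.
Leap in, step out — an appoggiatura.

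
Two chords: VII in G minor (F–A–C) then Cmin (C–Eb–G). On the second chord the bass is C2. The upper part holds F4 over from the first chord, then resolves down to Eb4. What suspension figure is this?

4–3 suspension.

At the second chord the bass is C2. The suspended F4 lies a fourth above the bass; after resolving down by step to Eb4, the interval above the bass becomes a third.
Suspension figures are named by those two intervals: 4–3.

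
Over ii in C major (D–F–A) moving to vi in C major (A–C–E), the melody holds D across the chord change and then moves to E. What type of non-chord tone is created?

The harmony at that moment is A minor triad (A, C, E); D is not a chord tone.
It is held over (the same pitch as the preceding D) and left by step up to E.
Held over from the previous chord and resolving up by step — a retardation.

D is a retardation.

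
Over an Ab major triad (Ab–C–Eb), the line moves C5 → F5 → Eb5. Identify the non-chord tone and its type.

F5 is an appoggiatura.

The harmony at that moment is Ab major triad (Ab, C, Eb); F5 is not a chord tone.
It is approached by leap up from C5 and left by step down to Eb5.
Leap in, step out — an appoggiatura.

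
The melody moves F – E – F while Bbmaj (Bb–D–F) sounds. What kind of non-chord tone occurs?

E is a neighbor tone.

The harmony at that moment is Bb major triad (Bb, D, F); E is not a chord tone.
It is approached by step down from F and left by step up to F.
Step away and step back to the same note — a neighbor tone (lower neighbor).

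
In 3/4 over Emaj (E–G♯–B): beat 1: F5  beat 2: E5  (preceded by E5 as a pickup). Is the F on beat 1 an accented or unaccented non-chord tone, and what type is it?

The harmony at that moment is E major triad (E, G♯, B); F5 is not a chord tone.
It is approached by step up from E5 and left by step down to E5.
Step away and step back to the same note — a neighbor tone (upper neighbor).
It falls on the downbeat, so it is accented.

Accented neighbor tone.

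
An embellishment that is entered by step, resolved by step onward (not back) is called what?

Approach: by step. Departure: by step, continuing in the same direction.
Stepwise on both sides with no change of direction means the note fills in the space between two different chord tones — a passing tone. (Had it turned back to its starting note it would be a neighbor tone instead.)

Passing tone.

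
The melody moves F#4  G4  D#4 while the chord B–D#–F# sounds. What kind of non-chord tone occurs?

The harmony at that moment is B major triad (B, D#, F#); G4 is not a chord tone.
It is approached by step up from F#4 and left by leap down to D#4.
Step in, leap out — an escape tone.

G4 is an escape tone.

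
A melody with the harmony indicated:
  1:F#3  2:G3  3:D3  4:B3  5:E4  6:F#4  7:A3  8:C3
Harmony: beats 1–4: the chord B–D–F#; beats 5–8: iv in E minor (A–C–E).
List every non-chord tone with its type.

The harmony at that moment is B minor triad (B, D, F#); G3 is not a chord tone.
It is approached by step up from F#3 and left by leap down to D3.
Step in, leap out — an escape tone.
The harmony at that moment is A minor triad (A, C, E); F#4 is not a chord tone.
It is approached by step up from E4 and left by leap down to A3.
Step in, leap out — an escape tone.

G3 (beat 2) — escape tone; F#4 (beat 6) — escape tone.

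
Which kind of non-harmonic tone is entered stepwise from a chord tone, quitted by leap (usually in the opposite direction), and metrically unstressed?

Escape tone.

Approach: by step. Departure: by leap. Metric position: weak.
Step in, leap out, from a weak position — an escape tone (échappée). (It is the mirror image of the appoggiatura, which leaps in and steps out on a strong beat.)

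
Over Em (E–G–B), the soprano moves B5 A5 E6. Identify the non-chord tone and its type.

The harmony at that moment is E minor triad (E, G, B); A5 is not a chord tone.
It is approached by step down from B5 and left by leap up to E6.
Step in, leap out — an escape tone.

A5 is an escape tone.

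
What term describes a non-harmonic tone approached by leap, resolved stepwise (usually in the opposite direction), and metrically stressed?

Appoggiatura.

Approach: by leap. Departure: by step. Metric position: strong.
Leap in, step out, in a metrically strong position — an appoggiatura. (It is the mirror image of the escape tone, which steps in and leaps out from a weak position.)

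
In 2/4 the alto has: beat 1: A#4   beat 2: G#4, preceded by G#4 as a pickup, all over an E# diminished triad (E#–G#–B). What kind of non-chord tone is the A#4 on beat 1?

Upper neighbor tone.

The harmony at that moment is E# diminished triad (E#, G#, B); A#4 is not a chord tone.
It is approached by step up from G#4 and left by step down to G#4.
Step away and step back to the same note — a neighbor tone (upper neighbor).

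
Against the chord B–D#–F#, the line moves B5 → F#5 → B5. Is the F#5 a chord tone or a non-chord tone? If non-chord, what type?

Chord tone (the fifth of B major triad).

B major triad contains B, D#, F#; F# is the fifth, so it is a chord tone.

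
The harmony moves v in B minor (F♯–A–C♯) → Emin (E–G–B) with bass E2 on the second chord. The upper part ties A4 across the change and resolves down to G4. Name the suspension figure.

At the second chord the bass is E2. The suspended A4 lies a fourth above the bass; after resolving down by step to G4, the interval above the bass becomes a third.
Suspension figures are named by those two intervals: 4–3.

4–3 suspension.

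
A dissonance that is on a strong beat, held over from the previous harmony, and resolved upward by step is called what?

Approach: by preparation — the pitch is first a chord tone, then held (tied or repeated) while the harmony changes under it. Departure: up by step. Metric position: strong.
A prepared dissonance that resolves upward by step — a retardation. (The same figure resolving downward would be a suspension.)

Retardation.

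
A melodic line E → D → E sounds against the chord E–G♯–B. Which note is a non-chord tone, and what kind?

The harmony at that moment is E major triad (E, G♯, B); D is not a chord tone.
It is approached by step down from E and left by step up to E.
Step away and step back to the same note — a neighbor tone (lower neighbor).

D is a neighbor tone.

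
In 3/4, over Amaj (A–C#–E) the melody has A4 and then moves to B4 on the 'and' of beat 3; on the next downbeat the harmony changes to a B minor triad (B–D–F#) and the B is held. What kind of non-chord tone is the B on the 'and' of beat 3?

The harmony at that moment is A major triad (A, C#, E); B4 is not a chord tone.
It is approached by step up from A4 and then sustained as the same pitch into the next harmony.
Arriving early and becoming a chord tone when the harmony changes — an anticipation.

Anticipation.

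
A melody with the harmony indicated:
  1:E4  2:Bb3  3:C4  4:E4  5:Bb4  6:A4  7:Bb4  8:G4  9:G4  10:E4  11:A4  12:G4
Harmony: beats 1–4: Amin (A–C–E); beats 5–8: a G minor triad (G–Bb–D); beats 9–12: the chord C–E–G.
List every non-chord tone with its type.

Bb3 (beat 2) — appoggiatura; A4 (beat 6) — neighbor tone; A4 (beat 11) — appoggiatura.

The harmony at that moment is A minor triad (A, C, E); Bb3 is not a chord tone.
It is approached by leap down from E4 and left by step up to C4.
Leap in, step out — an appoggiatura.
The harmony at that moment is G minor triad (G, Bb, D); A4 is not a chord tone.
It is approached by step down from Bb4 and left by step up to Bb4.
Step away and step back to the same note — a neighbor tone (lower neighbor).
The harmony at that moment is C major triad (C, E, G); A4 is not a chord tone.
It is approached by leap up from E4 and left by step down to G4.
Leap in, step out — an appoggiatura.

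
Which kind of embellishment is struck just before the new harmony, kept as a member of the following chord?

Anticipation.

Approach: ahead of the chord change (typically by step), so it is dissonant against the current harmony. Departure: none — the same pitch is restated or held and is a chord tone of the new harmony.
Dissonant first, consonant once the harmony catches up: the note simply arrives early — an anticipation. (The reverse timing, consonant first and dissonant after the change, would be a suspension or retardation.)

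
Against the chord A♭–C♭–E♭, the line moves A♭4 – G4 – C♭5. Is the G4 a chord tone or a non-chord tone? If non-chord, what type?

Non-chord tone — an escape tone.

The harmony at that moment is A♭ minor triad (A♭, C♭, E♭); G4 is not a chord tone.
It is approached by step down from A♭4 and left by leap up to C♭5.
Step in, leap out — an escape tone.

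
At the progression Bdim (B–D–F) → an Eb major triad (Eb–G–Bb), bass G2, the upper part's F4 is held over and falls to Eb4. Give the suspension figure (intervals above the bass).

At the second chord the bass is G2. The suspended F4 lies a seventh above the bass; after resolving down by step to Eb4, the interval above the bass becomes a sixth.
Suspension figures are named by those two intervals: 7–6.

7–6 suspension.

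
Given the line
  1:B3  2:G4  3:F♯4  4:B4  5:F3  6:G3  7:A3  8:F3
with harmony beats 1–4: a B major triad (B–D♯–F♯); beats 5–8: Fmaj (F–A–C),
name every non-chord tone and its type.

The harmony at that moment is B major triad (B, D♯, F♯); G4 is not a chord tone.
It is approached by leap up from B3 and left by step down to F♯4.
Leap in, step out — an appoggiatura.
The harmony at that moment is F major triad (F, A, C); G3 is not a chord tone.
It is approached by step up from F3 and left by step up to A3.
Step in, step out in the same direction — a passing tone.

G4 (beat 2) — appoggiatura; G3 (beat 6) — passing tone.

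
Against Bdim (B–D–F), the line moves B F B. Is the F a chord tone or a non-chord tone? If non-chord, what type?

Chord tone (the fifth of B diminished triad).

B diminished triad contains B, D, F; F is the fifth, so it is a chord tone.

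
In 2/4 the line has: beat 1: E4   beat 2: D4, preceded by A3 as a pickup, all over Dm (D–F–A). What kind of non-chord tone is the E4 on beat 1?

Appoggiatura.

The harmony at that moment is D minor triad (D, F, A); E4 is not a chord tone.
It is approached by leap up from A3 and left by step down to D4.
Leap in, step out, metrically accented — an appoggiatura.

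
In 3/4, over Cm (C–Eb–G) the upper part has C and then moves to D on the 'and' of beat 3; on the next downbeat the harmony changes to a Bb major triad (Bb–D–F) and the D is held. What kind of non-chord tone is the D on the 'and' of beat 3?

Anticipation.

The harmony at that moment is C minor triad (C, Eb, G); D is not a chord tone.
It is approached by step up from C and then sustained as the same pitch into the next harmony.
Arriving early and becoming a chord tone when the harmony changes — an anticipation.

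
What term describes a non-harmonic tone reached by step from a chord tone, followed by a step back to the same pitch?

Neighbor tone.

Approach: by step. Departure: by step in the opposite direction, back to the starting pitch.
Stepwise on both sides but reversing to return to the same chord tone — a neighbor tone. (Had it continued onward in the same direction it would be a passing tone instead.)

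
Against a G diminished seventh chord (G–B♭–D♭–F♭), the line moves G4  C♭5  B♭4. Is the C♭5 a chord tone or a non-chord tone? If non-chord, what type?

Non-chord tone — an appoggiatura.

The harmony at that moment is G diminished seventh chord (G, B♭, D♭, F♭); C♭5 is not a chord tone.
It is approached by leap up from G4 and left by step down to B♭4.
Leap in, step out — an appoggiatura.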